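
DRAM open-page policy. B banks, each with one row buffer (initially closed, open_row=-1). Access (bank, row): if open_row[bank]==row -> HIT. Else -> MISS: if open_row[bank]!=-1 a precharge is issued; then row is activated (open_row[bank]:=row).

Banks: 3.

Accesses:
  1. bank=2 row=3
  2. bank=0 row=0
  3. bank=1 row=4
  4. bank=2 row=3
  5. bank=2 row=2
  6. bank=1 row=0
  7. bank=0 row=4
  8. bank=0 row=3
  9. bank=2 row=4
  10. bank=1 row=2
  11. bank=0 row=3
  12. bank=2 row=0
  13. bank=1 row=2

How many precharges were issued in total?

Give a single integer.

Acc 1: bank2 row3 -> MISS (open row3); precharges=0
Acc 2: bank0 row0 -> MISS (open row0); precharges=0
Acc 3: bank1 row4 -> MISS (open row4); precharges=0
Acc 4: bank2 row3 -> HIT
Acc 5: bank2 row2 -> MISS (open row2); precharges=1
Acc 6: bank1 row0 -> MISS (open row0); precharges=2
Acc 7: bank0 row4 -> MISS (open row4); precharges=3
Acc 8: bank0 row3 -> MISS (open row3); precharges=4
Acc 9: bank2 row4 -> MISS (open row4); precharges=5
Acc 10: bank1 row2 -> MISS (open row2); precharges=6
Acc 11: bank0 row3 -> HIT
Acc 12: bank2 row0 -> MISS (open row0); precharges=7
Acc 13: bank1 row2 -> HIT

Answer: 7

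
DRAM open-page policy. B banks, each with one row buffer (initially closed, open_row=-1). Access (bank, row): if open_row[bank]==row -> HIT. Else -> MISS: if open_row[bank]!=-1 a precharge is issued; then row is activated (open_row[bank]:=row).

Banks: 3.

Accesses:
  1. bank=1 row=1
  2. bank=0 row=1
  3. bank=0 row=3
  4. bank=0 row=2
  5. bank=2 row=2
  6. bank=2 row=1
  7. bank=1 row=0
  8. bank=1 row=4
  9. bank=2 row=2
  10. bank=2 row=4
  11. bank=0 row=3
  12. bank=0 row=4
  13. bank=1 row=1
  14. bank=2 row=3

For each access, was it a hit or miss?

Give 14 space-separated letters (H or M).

Answer: M M M M M M M M M M M M M M

Derivation:
Acc 1: bank1 row1 -> MISS (open row1); precharges=0
Acc 2: bank0 row1 -> MISS (open row1); precharges=0
Acc 3: bank0 row3 -> MISS (open row3); precharges=1
Acc 4: bank0 row2 -> MISS (open row2); precharges=2
Acc 5: bank2 row2 -> MISS (open row2); precharges=2
Acc 6: bank2 row1 -> MISS (open row1); precharges=3
Acc 7: bank1 row0 -> MISS (open row0); precharges=4
Acc 8: bank1 row4 -> MISS (open row4); precharges=5
Acc 9: bank2 row2 -> MISS (open row2); precharges=6
Acc 10: bank2 row4 -> MISS (open row4); precharges=7
Acc 11: bank0 row3 -> MISS (open row3); precharges=8
Acc 12: bank0 row4 -> MISS (open row4); precharges=9
Acc 13: bank1 row1 -> MISS (open row1); precharges=10
Acc 14: bank2 row3 -> MISS (open row3); precharges=11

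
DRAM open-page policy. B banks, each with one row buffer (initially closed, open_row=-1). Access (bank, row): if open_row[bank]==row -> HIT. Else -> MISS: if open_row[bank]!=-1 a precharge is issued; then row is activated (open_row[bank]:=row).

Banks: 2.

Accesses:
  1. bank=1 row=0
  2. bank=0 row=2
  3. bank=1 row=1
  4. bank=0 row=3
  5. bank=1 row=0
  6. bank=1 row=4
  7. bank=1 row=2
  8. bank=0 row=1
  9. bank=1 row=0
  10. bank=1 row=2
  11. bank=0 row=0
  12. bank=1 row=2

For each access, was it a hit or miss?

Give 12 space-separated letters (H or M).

Answer: M M M M M M M M M M M H

Derivation:
Acc 1: bank1 row0 -> MISS (open row0); precharges=0
Acc 2: bank0 row2 -> MISS (open row2); precharges=0
Acc 3: bank1 row1 -> MISS (open row1); precharges=1
Acc 4: bank0 row3 -> MISS (open row3); precharges=2
Acc 5: bank1 row0 -> MISS (open row0); precharges=3
Acc 6: bank1 row4 -> MISS (open row4); precharges=4
Acc 7: bank1 row2 -> MISS (open row2); precharges=5
Acc 8: bank0 row1 -> MISS (open row1); precharges=6
Acc 9: bank1 row0 -> MISS (open row0); precharges=7
Acc 10: bank1 row2 -> MISS (open row2); precharges=8
Acc 11: bank0 row0 -> MISS (open row0); precharges=9
Acc 12: bank1 row2 -> HIT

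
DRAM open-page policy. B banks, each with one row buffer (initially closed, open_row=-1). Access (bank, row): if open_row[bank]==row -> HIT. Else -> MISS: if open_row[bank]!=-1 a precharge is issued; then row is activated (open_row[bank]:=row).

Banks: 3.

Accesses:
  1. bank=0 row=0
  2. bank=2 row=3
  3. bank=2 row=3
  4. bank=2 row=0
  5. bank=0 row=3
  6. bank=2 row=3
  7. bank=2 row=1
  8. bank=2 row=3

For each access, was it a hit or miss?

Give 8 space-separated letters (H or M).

Acc 1: bank0 row0 -> MISS (open row0); precharges=0
Acc 2: bank2 row3 -> MISS (open row3); precharges=0
Acc 3: bank2 row3 -> HIT
Acc 4: bank2 row0 -> MISS (open row0); precharges=1
Acc 5: bank0 row3 -> MISS (open row3); precharges=2
Acc 6: bank2 row3 -> MISS (open row3); precharges=3
Acc 7: bank2 row1 -> MISS (open row1); precharges=4
Acc 8: bank2 row3 -> MISS (open row3); precharges=5

Answer: M M H M M M M M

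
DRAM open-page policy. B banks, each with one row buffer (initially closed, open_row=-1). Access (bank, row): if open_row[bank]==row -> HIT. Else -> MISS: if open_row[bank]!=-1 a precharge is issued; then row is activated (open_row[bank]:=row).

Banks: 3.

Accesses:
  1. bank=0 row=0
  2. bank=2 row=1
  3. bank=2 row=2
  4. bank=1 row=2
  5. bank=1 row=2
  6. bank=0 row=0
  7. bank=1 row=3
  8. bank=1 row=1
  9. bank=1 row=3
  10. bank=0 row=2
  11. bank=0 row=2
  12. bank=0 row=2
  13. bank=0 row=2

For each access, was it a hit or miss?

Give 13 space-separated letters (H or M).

Acc 1: bank0 row0 -> MISS (open row0); precharges=0
Acc 2: bank2 row1 -> MISS (open row1); precharges=0
Acc 3: bank2 row2 -> MISS (open row2); precharges=1
Acc 4: bank1 row2 -> MISS (open row2); precharges=1
Acc 5: bank1 row2 -> HIT
Acc 6: bank0 row0 -> HIT
Acc 7: bank1 row3 -> MISS (open row3); precharges=2
Acc 8: bank1 row1 -> MISS (open row1); precharges=3
Acc 9: bank1 row3 -> MISS (open row3); precharges=4
Acc 10: bank0 row2 -> MISS (open row2); precharges=5
Acc 11: bank0 row2 -> HIT
Acc 12: bank0 row2 -> HIT
Acc 13: bank0 row2 -> HIT

Answer: M M M M H H M M M M H H H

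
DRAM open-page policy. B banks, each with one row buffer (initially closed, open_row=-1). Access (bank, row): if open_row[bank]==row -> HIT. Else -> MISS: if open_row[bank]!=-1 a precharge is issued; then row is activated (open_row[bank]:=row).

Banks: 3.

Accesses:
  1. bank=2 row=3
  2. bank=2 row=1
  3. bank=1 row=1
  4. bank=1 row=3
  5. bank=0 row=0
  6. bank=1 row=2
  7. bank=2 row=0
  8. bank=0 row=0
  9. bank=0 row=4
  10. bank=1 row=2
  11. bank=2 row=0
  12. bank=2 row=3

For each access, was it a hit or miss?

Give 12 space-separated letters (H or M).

Answer: M M M M M M M H M H H M

Derivation:
Acc 1: bank2 row3 -> MISS (open row3); precharges=0
Acc 2: bank2 row1 -> MISS (open row1); precharges=1
Acc 3: bank1 row1 -> MISS (open row1); precharges=1
Acc 4: bank1 row3 -> MISS (open row3); precharges=2
Acc 5: bank0 row0 -> MISS (open row0); precharges=2
Acc 6: bank1 row2 -> MISS (open row2); precharges=3
Acc 7: bank2 row0 -> MISS (open row0); precharges=4
Acc 8: bank0 row0 -> HIT
Acc 9: bank0 row4 -> MISS (open row4); precharges=5
Acc 10: bank1 row2 -> HIT
Acc 11: bank2 row0 -> HIT
Acc 12: bank2 row3 -> MISS (open row3); precharges=6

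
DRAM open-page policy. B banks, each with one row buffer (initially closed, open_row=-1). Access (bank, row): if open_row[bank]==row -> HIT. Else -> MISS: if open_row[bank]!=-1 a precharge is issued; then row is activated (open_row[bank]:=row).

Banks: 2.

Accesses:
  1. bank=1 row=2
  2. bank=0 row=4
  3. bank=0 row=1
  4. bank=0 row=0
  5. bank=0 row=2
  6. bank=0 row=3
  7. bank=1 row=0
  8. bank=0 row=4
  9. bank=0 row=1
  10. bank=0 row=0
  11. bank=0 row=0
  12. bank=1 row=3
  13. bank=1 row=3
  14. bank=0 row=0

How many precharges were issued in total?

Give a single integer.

Answer: 9

Derivation:
Acc 1: bank1 row2 -> MISS (open row2); precharges=0
Acc 2: bank0 row4 -> MISS (open row4); precharges=0
Acc 3: bank0 row1 -> MISS (open row1); precharges=1
Acc 4: bank0 row0 -> MISS (open row0); precharges=2
Acc 5: bank0 row2 -> MISS (open row2); precharges=3
Acc 6: bank0 row3 -> MISS (open row3); precharges=4
Acc 7: bank1 row0 -> MISS (open row0); precharges=5
Acc 8: bank0 row4 -> MISS (open row4); precharges=6
Acc 9: bank0 row1 -> MISS (open row1); precharges=7
Acc 10: bank0 row0 -> MISS (open row0); precharges=8
Acc 11: bank0 row0 -> HIT
Acc 12: bank1 row3 -> MISS (open row3); precharges=9
Acc 13: bank1 row3 -> HIT
Acc 14: bank0 row0 -> HIT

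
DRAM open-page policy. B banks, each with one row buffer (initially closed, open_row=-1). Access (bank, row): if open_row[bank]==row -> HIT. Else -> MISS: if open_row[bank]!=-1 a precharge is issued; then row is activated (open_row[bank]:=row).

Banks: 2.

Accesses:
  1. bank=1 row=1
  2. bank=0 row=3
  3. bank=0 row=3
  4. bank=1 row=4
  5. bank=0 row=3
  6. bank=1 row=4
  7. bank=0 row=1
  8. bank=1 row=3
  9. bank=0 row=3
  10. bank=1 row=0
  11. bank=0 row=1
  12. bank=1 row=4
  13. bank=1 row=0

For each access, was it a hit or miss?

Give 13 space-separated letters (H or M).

Answer: M M H M H H M M M M M M M

Derivation:
Acc 1: bank1 row1 -> MISS (open row1); precharges=0
Acc 2: bank0 row3 -> MISS (open row3); precharges=0
Acc 3: bank0 row3 -> HIT
Acc 4: bank1 row4 -> MISS (open row4); precharges=1
Acc 5: bank0 row3 -> HIT
Acc 6: bank1 row4 -> HIT
Acc 7: bank0 row1 -> MISS (open row1); precharges=2
Acc 8: bank1 row3 -> MISS (open row3); precharges=3
Acc 9: bank0 row3 -> MISS (open row3); precharges=4
Acc 10: bank1 row0 -> MISS (open row0); precharges=5
Acc 11: bank0 row1 -> MISS (open row1); precharges=6
Acc 12: bank1 row4 -> MISS (open row4); precharges=7
Acc 13: bank1 row0 -> MISS (open row0); precharges=8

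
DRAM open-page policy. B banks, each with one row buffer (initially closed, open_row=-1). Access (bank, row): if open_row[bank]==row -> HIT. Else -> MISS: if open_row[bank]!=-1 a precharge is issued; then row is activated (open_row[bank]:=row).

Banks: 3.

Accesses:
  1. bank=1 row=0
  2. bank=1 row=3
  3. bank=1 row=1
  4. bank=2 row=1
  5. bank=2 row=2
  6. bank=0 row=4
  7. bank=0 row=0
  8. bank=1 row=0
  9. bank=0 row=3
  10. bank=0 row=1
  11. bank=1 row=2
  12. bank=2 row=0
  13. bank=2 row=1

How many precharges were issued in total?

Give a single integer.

Acc 1: bank1 row0 -> MISS (open row0); precharges=0
Acc 2: bank1 row3 -> MISS (open row3); precharges=1
Acc 3: bank1 row1 -> MISS (open row1); precharges=2
Acc 4: bank2 row1 -> MISS (open row1); precharges=2
Acc 5: bank2 row2 -> MISS (open row2); precharges=3
Acc 6: bank0 row4 -> MISS (open row4); precharges=3
Acc 7: bank0 row0 -> MISS (open row0); precharges=4
Acc 8: bank1 row0 -> MISS (open row0); precharges=5
Acc 9: bank0 row3 -> MISS (open row3); precharges=6
Acc 10: bank0 row1 -> MISS (open row1); precharges=7
Acc 11: bank1 row2 -> MISS (open row2); precharges=8
Acc 12: bank2 row0 -> MISS (open row0); precharges=9
Acc 13: bank2 row1 -> MISS (open row1); precharges=10

Answer: 10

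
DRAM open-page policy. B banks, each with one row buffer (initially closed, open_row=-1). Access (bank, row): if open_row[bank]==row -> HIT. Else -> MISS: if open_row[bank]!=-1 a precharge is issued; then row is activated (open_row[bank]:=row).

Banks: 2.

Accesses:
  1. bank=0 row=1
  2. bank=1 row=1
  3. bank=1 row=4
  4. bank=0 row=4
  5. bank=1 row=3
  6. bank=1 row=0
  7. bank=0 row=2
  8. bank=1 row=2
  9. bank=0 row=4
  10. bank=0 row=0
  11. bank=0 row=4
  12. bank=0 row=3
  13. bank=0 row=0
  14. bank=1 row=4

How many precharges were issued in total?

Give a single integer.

Answer: 12

Derivation:
Acc 1: bank0 row1 -> MISS (open row1); precharges=0
Acc 2: bank1 row1 -> MISS (open row1); precharges=0
Acc 3: bank1 row4 -> MISS (open row4); precharges=1
Acc 4: bank0 row4 -> MISS (open row4); precharges=2
Acc 5: bank1 row3 -> MISS (open row3); precharges=3
Acc 6: bank1 row0 -> MISS (open row0); precharges=4
Acc 7: bank0 row2 -> MISS (open row2); precharges=5
Acc 8: bank1 row2 -> MISS (open row2); precharges=6
Acc 9: bank0 row4 -> MISS (open row4); precharges=7
Acc 10: bank0 row0 -> MISS (open row0); precharges=8
Acc 11: bank0 row4 -> MISS (open row4); precharges=9
Acc 12: bank0 row3 -> MISS (open row3); precharges=10
Acc 13: bank0 row0 -> MISS (open row0); precharges=11
Acc 14: bank1 row4 -> MISS (open row4); precharges=12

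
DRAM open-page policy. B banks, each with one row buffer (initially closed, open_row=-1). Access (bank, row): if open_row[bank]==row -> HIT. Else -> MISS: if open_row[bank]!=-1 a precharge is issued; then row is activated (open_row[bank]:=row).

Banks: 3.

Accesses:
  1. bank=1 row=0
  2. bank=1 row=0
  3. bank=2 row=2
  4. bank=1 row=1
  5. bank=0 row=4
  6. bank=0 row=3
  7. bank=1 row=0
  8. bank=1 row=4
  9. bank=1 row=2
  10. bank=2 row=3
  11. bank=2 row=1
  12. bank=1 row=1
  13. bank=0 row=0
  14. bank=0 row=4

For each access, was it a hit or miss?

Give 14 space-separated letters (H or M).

Answer: M H M M M M M M M M M M M M

Derivation:
Acc 1: bank1 row0 -> MISS (open row0); precharges=0
Acc 2: bank1 row0 -> HIT
Acc 3: bank2 row2 -> MISS (open row2); precharges=0
Acc 4: bank1 row1 -> MISS (open row1); precharges=1
Acc 5: bank0 row4 -> MISS (open row4); precharges=1
Acc 6: bank0 row3 -> MISS (open row3); precharges=2
Acc 7: bank1 row0 -> MISS (open row0); precharges=3
Acc 8: bank1 row4 -> MISS (open row4); precharges=4
Acc 9: bank1 row2 -> MISS (open row2); precharges=5
Acc 10: bank2 row3 -> MISS (open row3); precharges=6
Acc 11: bank2 row1 -> MISS (open row1); precharges=7
Acc 12: bank1 row1 -> MISS (open row1); precharges=8
Acc 13: bank0 row0 -> MISS (open row0); precharges=9
Acc 14: bank0 row4 -> MISS (open row4); precharges=10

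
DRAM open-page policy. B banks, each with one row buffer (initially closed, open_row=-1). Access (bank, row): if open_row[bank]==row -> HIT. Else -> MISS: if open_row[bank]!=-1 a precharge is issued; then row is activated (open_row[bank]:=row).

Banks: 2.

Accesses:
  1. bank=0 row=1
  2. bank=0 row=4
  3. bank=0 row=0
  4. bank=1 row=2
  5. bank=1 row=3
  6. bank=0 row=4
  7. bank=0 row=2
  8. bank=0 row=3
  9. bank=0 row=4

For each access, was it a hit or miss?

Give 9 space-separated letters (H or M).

Acc 1: bank0 row1 -> MISS (open row1); precharges=0
Acc 2: bank0 row4 -> MISS (open row4); precharges=1
Acc 3: bank0 row0 -> MISS (open row0); precharges=2
Acc 4: bank1 row2 -> MISS (open row2); precharges=2
Acc 5: bank1 row3 -> MISS (open row3); precharges=3
Acc 6: bank0 row4 -> MISS (open row4); precharges=4
Acc 7: bank0 row2 -> MISS (open row2); precharges=5
Acc 8: bank0 row3 -> MISS (open row3); precharges=6
Acc 9: bank0 row4 -> MISS (open row4); precharges=7

Answer: M M M M M M M M M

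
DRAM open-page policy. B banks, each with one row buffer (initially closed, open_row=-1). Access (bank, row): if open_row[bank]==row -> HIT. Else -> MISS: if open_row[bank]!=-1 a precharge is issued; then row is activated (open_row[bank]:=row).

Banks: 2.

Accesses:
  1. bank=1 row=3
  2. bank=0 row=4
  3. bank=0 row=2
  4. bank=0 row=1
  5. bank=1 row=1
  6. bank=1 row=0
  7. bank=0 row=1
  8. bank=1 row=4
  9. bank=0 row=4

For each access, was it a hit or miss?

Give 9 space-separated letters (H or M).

Answer: M M M M M M H M M

Derivation:
Acc 1: bank1 row3 -> MISS (open row3); precharges=0
Acc 2: bank0 row4 -> MISS (open row4); precharges=0
Acc 3: bank0 row2 -> MISS (open row2); precharges=1
Acc 4: bank0 row1 -> MISS (open row1); precharges=2
Acc 5: bank1 row1 -> MISS (open row1); precharges=3
Acc 6: bank1 row0 -> MISS (open row0); precharges=4
Acc 7: bank0 row1 -> HIT
Acc 8: bank1 row4 -> MISS (open row4); precharges=5
Acc 9: bank0 row4 -> MISS (open row4); precharges=6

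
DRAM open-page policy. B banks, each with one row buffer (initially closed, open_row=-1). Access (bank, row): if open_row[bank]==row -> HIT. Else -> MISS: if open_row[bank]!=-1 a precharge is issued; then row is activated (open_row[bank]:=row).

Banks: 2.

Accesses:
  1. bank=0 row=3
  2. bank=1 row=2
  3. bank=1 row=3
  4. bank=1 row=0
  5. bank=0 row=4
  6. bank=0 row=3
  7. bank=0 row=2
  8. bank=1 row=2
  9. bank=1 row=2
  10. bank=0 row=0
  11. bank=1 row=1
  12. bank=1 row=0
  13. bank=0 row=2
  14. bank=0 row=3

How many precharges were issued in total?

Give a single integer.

Answer: 11

Derivation:
Acc 1: bank0 row3 -> MISS (open row3); precharges=0
Acc 2: bank1 row2 -> MISS (open row2); precharges=0
Acc 3: bank1 row3 -> MISS (open row3); precharges=1
Acc 4: bank1 row0 -> MISS (open row0); precharges=2
Acc 5: bank0 row4 -> MISS (open row4); precharges=3
Acc 6: bank0 row3 -> MISS (open row3); precharges=4
Acc 7: bank0 row2 -> MISS (open row2); precharges=5
Acc 8: bank1 row2 -> MISS (open row2); precharges=6
Acc 9: bank1 row2 -> HIT
Acc 10: bank0 row0 -> MISS (open row0); precharges=7
Acc 11: bank1 row1 -> MISS (open row1); precharges=8
Acc 12: bank1 row0 -> MISS (open row0); precharges=9
Acc 13: bank0 row2 -> MISS (open row2); precharges=10
Acc 14: bank0 row3 -> MISS (open row3); precharges=11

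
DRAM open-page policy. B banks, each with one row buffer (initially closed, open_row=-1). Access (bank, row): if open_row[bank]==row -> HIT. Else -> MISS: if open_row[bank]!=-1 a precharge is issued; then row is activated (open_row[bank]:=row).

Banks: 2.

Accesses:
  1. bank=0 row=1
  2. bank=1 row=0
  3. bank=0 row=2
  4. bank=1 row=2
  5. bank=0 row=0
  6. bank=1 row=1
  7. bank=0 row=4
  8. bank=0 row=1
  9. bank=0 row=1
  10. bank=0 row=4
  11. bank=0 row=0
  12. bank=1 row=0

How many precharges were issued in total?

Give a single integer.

Acc 1: bank0 row1 -> MISS (open row1); precharges=0
Acc 2: bank1 row0 -> MISS (open row0); precharges=0
Acc 3: bank0 row2 -> MISS (open row2); precharges=1
Acc 4: bank1 row2 -> MISS (open row2); precharges=2
Acc 5: bank0 row0 -> MISS (open row0); precharges=3
Acc 6: bank1 row1 -> MISS (open row1); precharges=4
Acc 7: bank0 row4 -> MISS (open row4); precharges=5
Acc 8: bank0 row1 -> MISS (open row1); precharges=6
Acc 9: bank0 row1 -> HIT
Acc 10: bank0 row4 -> MISS (open row4); precharges=7
Acc 11: bank0 row0 -> MISS (open row0); precharges=8
Acc 12: bank1 row0 -> MISS (open row0); precharges=9

Answer: 9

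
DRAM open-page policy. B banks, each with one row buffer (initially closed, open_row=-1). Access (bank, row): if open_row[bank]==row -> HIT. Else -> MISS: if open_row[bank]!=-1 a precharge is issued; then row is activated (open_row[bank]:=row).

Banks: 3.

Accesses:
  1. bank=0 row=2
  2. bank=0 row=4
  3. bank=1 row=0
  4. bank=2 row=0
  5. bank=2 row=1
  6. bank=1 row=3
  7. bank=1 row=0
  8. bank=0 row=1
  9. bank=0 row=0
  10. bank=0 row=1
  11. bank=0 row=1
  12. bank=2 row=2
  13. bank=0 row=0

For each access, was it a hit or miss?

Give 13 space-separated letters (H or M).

Acc 1: bank0 row2 -> MISS (open row2); precharges=0
Acc 2: bank0 row4 -> MISS (open row4); precharges=1
Acc 3: bank1 row0 -> MISS (open row0); precharges=1
Acc 4: bank2 row0 -> MISS (open row0); precharges=1
Acc 5: bank2 row1 -> MISS (open row1); precharges=2
Acc 6: bank1 row3 -> MISS (open row3); precharges=3
Acc 7: bank1 row0 -> MISS (open row0); precharges=4
Acc 8: bank0 row1 -> MISS (open row1); precharges=5
Acc 9: bank0 row0 -> MISS (open row0); precharges=6
Acc 10: bank0 row1 -> MISS (open row1); precharges=7
Acc 11: bank0 row1 -> HIT
Acc 12: bank2 row2 -> MISS (open row2); precharges=8
Acc 13: bank0 row0 -> MISS (open row0); precharges=9

Answer: M M M M M M M M M M H M M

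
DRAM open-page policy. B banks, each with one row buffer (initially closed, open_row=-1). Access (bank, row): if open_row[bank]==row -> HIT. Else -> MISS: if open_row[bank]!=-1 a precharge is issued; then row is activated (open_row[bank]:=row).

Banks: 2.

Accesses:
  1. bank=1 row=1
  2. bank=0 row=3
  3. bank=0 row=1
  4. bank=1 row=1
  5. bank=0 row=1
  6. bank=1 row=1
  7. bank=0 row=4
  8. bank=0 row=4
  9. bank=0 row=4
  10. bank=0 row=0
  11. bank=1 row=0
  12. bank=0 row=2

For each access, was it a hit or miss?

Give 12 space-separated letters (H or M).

Acc 1: bank1 row1 -> MISS (open row1); precharges=0
Acc 2: bank0 row3 -> MISS (open row3); precharges=0
Acc 3: bank0 row1 -> MISS (open row1); precharges=1
Acc 4: bank1 row1 -> HIT
Acc 5: bank0 row1 -> HIT
Acc 6: bank1 row1 -> HIT
Acc 7: bank0 row4 -> MISS (open row4); precharges=2
Acc 8: bank0 row4 -> HIT
Acc 9: bank0 row4 -> HIT
Acc 10: bank0 row0 -> MISS (open row0); precharges=3
Acc 11: bank1 row0 -> MISS (open row0); precharges=4
Acc 12: bank0 row2 -> MISS (open row2); precharges=5

Answer: M M M H H H M H H M M M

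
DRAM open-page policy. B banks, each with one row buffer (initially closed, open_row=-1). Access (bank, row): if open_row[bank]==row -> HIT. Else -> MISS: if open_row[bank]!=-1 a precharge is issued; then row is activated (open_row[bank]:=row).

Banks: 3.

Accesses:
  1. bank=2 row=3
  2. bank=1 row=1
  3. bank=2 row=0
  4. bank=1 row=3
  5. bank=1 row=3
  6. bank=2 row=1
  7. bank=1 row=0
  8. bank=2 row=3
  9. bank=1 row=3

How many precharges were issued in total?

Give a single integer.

Acc 1: bank2 row3 -> MISS (open row3); precharges=0
Acc 2: bank1 row1 -> MISS (open row1); precharges=0
Acc 3: bank2 row0 -> MISS (open row0); precharges=1
Acc 4: bank1 row3 -> MISS (open row3); precharges=2
Acc 5: bank1 row3 -> HIT
Acc 6: bank2 row1 -> MISS (open row1); precharges=3
Acc 7: bank1 row0 -> MISS (open row0); precharges=4
Acc 8: bank2 row3 -> MISS (open row3); precharges=5
Acc 9: bank1 row3 -> MISS (open row3); precharges=6

Answer: 6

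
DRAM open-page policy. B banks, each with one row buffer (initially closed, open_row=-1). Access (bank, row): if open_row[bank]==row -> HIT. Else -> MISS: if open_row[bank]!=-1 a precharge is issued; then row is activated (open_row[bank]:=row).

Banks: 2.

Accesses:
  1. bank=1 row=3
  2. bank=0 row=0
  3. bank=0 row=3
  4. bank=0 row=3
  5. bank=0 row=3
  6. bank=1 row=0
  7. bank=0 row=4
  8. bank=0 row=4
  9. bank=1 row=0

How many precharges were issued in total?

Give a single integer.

Answer: 3

Derivation:
Acc 1: bank1 row3 -> MISS (open row3); precharges=0
Acc 2: bank0 row0 -> MISS (open row0); precharges=0
Acc 3: bank0 row3 -> MISS (open row3); precharges=1
Acc 4: bank0 row3 -> HIT
Acc 5: bank0 row3 -> HIT
Acc 6: bank1 row0 -> MISS (open row0); precharges=2
Acc 7: bank0 row4 -> MISS (open row4); precharges=3
Acc 8: bank0 row4 -> HIT
Acc 9: bank1 row0 -> HIT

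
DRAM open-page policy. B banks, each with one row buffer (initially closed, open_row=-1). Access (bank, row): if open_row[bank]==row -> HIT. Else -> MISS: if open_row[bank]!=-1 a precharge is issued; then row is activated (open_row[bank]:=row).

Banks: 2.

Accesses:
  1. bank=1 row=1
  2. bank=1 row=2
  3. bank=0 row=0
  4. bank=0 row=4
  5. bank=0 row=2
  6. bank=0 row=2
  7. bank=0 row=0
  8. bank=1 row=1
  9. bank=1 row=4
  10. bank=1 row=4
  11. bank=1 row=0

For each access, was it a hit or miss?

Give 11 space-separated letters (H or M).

Acc 1: bank1 row1 -> MISS (open row1); precharges=0
Acc 2: bank1 row2 -> MISS (open row2); precharges=1
Acc 3: bank0 row0 -> MISS (open row0); precharges=1
Acc 4: bank0 row4 -> MISS (open row4); precharges=2
Acc 5: bank0 row2 -> MISS (open row2); precharges=3
Acc 6: bank0 row2 -> HIT
Acc 7: bank0 row0 -> MISS (open row0); precharges=4
Acc 8: bank1 row1 -> MISS (open row1); precharges=5
Acc 9: bank1 row4 -> MISS (open row4); precharges=6
Acc 10: bank1 row4 -> HIT
Acc 11: bank1 row0 -> MISS (open row0); precharges=7

Answer: M M M M M H M M M H M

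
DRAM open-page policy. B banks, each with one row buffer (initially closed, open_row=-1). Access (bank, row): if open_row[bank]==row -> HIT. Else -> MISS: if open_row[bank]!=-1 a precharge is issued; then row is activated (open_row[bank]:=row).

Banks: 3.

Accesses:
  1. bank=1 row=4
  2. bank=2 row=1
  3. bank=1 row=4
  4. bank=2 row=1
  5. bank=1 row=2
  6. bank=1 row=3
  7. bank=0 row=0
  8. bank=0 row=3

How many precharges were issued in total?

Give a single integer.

Acc 1: bank1 row4 -> MISS (open row4); precharges=0
Acc 2: bank2 row1 -> MISS (open row1); precharges=0
Acc 3: bank1 row4 -> HIT
Acc 4: bank2 row1 -> HIT
Acc 5: bank1 row2 -> MISS (open row2); precharges=1
Acc 6: bank1 row3 -> MISS (open row3); precharges=2
Acc 7: bank0 row0 -> MISS (open row0); precharges=2
Acc 8: bank0 row3 -> MISS (open row3); precharges=3

Answer: 3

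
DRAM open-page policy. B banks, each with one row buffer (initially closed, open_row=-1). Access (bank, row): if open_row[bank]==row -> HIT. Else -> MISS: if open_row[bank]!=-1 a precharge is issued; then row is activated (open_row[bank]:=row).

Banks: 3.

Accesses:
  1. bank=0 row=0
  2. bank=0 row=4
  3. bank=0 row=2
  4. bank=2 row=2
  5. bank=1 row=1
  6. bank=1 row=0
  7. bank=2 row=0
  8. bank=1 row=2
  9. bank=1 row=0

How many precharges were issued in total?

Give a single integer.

Acc 1: bank0 row0 -> MISS (open row0); precharges=0
Acc 2: bank0 row4 -> MISS (open row4); precharges=1
Acc 3: bank0 row2 -> MISS (open row2); precharges=2
Acc 4: bank2 row2 -> MISS (open row2); precharges=2
Acc 5: bank1 row1 -> MISS (open row1); precharges=2
Acc 6: bank1 row0 -> MISS (open row0); precharges=3
Acc 7: bank2 row0 -> MISS (open row0); precharges=4
Acc 8: bank1 row2 -> MISS (open row2); precharges=5
Acc 9: bank1 row0 -> MISS (open row0); precharges=6

Answer: 6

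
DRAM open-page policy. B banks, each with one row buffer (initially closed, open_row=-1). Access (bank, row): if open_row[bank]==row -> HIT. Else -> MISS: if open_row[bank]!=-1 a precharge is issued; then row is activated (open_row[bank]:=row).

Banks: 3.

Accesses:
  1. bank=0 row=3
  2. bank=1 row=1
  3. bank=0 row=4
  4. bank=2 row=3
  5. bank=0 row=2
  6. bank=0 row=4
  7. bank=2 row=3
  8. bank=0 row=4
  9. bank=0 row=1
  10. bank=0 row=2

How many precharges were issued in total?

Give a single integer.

Answer: 5

Derivation:
Acc 1: bank0 row3 -> MISS (open row3); precharges=0
Acc 2: bank1 row1 -> MISS (open row1); precharges=0
Acc 3: bank0 row4 -> MISS (open row4); precharges=1
Acc 4: bank2 row3 -> MISS (open row3); precharges=1
Acc 5: bank0 row2 -> MISS (open row2); precharges=2
Acc 6: bank0 row4 -> MISS (open row4); precharges=3
Acc 7: bank2 row3 -> HIT
Acc 8: bank0 row4 -> HIT
Acc 9: bank0 row1 -> MISS (open row1); precharges=4
Acc 10: bank0 row2 -> MISS (open row2); precharges=5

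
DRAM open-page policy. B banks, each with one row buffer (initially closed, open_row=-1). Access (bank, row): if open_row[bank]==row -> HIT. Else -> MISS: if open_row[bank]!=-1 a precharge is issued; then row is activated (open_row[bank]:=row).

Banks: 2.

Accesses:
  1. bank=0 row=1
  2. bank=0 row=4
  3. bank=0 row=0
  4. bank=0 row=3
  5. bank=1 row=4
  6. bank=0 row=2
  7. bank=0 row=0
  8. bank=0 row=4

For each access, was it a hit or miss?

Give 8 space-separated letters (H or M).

Acc 1: bank0 row1 -> MISS (open row1); precharges=0
Acc 2: bank0 row4 -> MISS (open row4); precharges=1
Acc 3: bank0 row0 -> MISS (open row0); precharges=2
Acc 4: bank0 row3 -> MISS (open row3); precharges=3
Acc 5: bank1 row4 -> MISS (open row4); precharges=3
Acc 6: bank0 row2 -> MISS (open row2); precharges=4
Acc 7: bank0 row0 -> MISS (open row0); precharges=5
Acc 8: bank0 row4 -> MISS (open row4); precharges=6

Answer: M M M M M M M M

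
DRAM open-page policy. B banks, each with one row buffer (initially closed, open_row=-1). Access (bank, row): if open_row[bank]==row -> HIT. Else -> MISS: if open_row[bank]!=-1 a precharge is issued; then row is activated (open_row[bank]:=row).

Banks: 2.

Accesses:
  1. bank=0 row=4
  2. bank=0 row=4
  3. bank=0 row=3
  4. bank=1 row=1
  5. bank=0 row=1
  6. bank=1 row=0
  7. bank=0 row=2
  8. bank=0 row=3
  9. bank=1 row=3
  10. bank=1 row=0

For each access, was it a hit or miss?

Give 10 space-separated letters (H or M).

Acc 1: bank0 row4 -> MISS (open row4); precharges=0
Acc 2: bank0 row4 -> HIT
Acc 3: bank0 row3 -> MISS (open row3); precharges=1
Acc 4: bank1 row1 -> MISS (open row1); precharges=1
Acc 5: bank0 row1 -> MISS (open row1); precharges=2
Acc 6: bank1 row0 -> MISS (open row0); precharges=3
Acc 7: bank0 row2 -> MISS (open row2); precharges=4
Acc 8: bank0 row3 -> MISS (open row3); precharges=5
Acc 9: bank1 row3 -> MISS (open row3); precharges=6
Acc 10: bank1 row0 -> MISS (open row0); precharges=7

Answer: M H M M M M M M M M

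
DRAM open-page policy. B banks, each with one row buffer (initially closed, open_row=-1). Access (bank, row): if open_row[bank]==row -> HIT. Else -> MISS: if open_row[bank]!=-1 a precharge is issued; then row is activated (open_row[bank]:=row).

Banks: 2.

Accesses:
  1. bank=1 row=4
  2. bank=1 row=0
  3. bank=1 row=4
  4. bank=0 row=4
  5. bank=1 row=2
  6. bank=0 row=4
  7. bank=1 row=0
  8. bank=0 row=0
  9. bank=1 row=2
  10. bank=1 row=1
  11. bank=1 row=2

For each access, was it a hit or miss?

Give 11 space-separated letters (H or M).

Answer: M M M M M H M M M M M

Derivation:
Acc 1: bank1 row4 -> MISS (open row4); precharges=0
Acc 2: bank1 row0 -> MISS (open row0); precharges=1
Acc 3: bank1 row4 -> MISS (open row4); precharges=2
Acc 4: bank0 row4 -> MISS (open row4); precharges=2
Acc 5: bank1 row2 -> MISS (open row2); precharges=3
Acc 6: bank0 row4 -> HIT
Acc 7: bank1 row0 -> MISS (open row0); precharges=4
Acc 8: bank0 row0 -> MISS (open row0); precharges=5
Acc 9: bank1 row2 -> MISS (open row2); precharges=6
Acc 10: bank1 row1 -> MISS (open row1); precharges=7
Acc 11: bank1 row2 -> MISS (open row2); precharges=8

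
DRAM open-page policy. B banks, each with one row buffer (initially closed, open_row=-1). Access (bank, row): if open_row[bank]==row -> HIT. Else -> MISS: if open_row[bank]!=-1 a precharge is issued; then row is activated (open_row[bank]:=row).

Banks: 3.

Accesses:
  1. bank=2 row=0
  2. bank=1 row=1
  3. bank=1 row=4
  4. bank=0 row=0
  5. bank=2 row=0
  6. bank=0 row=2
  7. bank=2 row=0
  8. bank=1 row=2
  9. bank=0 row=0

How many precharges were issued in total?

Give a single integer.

Acc 1: bank2 row0 -> MISS (open row0); precharges=0
Acc 2: bank1 row1 -> MISS (open row1); precharges=0
Acc 3: bank1 row4 -> MISS (open row4); precharges=1
Acc 4: bank0 row0 -> MISS (open row0); precharges=1
Acc 5: bank2 row0 -> HIT
Acc 6: bank0 row2 -> MISS (open row2); precharges=2
Acc 7: bank2 row0 -> HIT
Acc 8: bank1 row2 -> MISS (open row2); precharges=3
Acc 9: bank0 row0 -> MISS (open row0); precharges=4

Answer: 4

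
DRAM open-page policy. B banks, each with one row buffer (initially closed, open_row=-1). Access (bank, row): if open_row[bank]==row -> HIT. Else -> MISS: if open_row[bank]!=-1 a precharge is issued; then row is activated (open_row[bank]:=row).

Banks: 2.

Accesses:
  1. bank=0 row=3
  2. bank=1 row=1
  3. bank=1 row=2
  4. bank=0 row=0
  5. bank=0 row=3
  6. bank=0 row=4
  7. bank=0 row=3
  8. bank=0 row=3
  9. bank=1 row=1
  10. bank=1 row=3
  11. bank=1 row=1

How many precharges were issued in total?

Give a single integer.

Answer: 8

Derivation:
Acc 1: bank0 row3 -> MISS (open row3); precharges=0
Acc 2: bank1 row1 -> MISS (open row1); precharges=0
Acc 3: bank1 row2 -> MISS (open row2); precharges=1
Acc 4: bank0 row0 -> MISS (open row0); precharges=2
Acc 5: bank0 row3 -> MISS (open row3); precharges=3
Acc 6: bank0 row4 -> MISS (open row4); precharges=4
Acc 7: bank0 row3 -> MISS (open row3); precharges=5
Acc 8: bank0 row3 -> HIT
Acc 9: bank1 row1 -> MISS (open row1); precharges=6
Acc 10: bank1 row3 -> MISS (open row3); precharges=7
Acc 11: bank1 row1 -> MISS (open row1); precharges=8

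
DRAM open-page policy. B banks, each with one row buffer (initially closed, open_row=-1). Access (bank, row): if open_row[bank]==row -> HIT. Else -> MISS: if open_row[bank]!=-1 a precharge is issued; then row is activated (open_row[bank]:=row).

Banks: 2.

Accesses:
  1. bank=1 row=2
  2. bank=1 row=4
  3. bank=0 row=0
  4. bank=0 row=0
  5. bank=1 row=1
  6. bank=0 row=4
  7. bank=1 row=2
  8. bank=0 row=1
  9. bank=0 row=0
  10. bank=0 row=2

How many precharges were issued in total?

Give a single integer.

Acc 1: bank1 row2 -> MISS (open row2); precharges=0
Acc 2: bank1 row4 -> MISS (open row4); precharges=1
Acc 3: bank0 row0 -> MISS (open row0); precharges=1
Acc 4: bank0 row0 -> HIT
Acc 5: bank1 row1 -> MISS (open row1); precharges=2
Acc 6: bank0 row4 -> MISS (open row4); precharges=3
Acc 7: bank1 row2 -> MISS (open row2); precharges=4
Acc 8: bank0 row1 -> MISS (open row1); precharges=5
Acc 9: bank0 row0 -> MISS (open row0); precharges=6
Acc 10: bank0 row2 -> MISS (open row2); precharges=7

Answer: 7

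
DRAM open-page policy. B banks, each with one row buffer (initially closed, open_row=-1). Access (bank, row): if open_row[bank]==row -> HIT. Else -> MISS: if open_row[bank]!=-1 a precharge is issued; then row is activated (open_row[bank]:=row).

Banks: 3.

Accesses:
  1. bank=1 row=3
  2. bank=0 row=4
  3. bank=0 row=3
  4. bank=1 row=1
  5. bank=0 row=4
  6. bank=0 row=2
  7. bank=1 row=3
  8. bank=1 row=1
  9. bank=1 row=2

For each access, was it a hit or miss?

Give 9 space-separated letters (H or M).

Answer: M M M M M M M M M

Derivation:
Acc 1: bank1 row3 -> MISS (open row3); precharges=0
Acc 2: bank0 row4 -> MISS (open row4); precharges=0
Acc 3: bank0 row3 -> MISS (open row3); precharges=1
Acc 4: bank1 row1 -> MISS (open row1); precharges=2
Acc 5: bank0 row4 -> MISS (open row4); precharges=3
Acc 6: bank0 row2 -> MISS (open row2); precharges=4
Acc 7: bank1 row3 -> MISS (open row3); precharges=5
Acc 8: bank1 row1 -> MISS (open row1); precharges=6
Acc 9: bank1 row2 -> MISS (open row2); precharges=7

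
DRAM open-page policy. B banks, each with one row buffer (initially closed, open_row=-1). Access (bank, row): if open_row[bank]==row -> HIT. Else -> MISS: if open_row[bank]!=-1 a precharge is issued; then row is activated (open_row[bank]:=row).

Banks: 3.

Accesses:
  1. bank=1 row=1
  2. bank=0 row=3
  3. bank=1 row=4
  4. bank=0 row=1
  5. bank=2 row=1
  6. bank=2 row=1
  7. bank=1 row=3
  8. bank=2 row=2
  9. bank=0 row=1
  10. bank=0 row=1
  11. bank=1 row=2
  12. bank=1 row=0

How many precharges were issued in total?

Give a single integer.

Acc 1: bank1 row1 -> MISS (open row1); precharges=0
Acc 2: bank0 row3 -> MISS (open row3); precharges=0
Acc 3: bank1 row4 -> MISS (open row4); precharges=1
Acc 4: bank0 row1 -> MISS (open row1); precharges=2
Acc 5: bank2 row1 -> MISS (open row1); precharges=2
Acc 6: bank2 row1 -> HIT
Acc 7: bank1 row3 -> MISS (open row3); precharges=3
Acc 8: bank2 row2 -> MISS (open row2); precharges=4
Acc 9: bank0 row1 -> HIT
Acc 10: bank0 row1 -> HIT
Acc 11: bank1 row2 -> MISS (open row2); precharges=5
Acc 12: bank1 row0 -> MISS (open row0); precharges=6

Answer: 6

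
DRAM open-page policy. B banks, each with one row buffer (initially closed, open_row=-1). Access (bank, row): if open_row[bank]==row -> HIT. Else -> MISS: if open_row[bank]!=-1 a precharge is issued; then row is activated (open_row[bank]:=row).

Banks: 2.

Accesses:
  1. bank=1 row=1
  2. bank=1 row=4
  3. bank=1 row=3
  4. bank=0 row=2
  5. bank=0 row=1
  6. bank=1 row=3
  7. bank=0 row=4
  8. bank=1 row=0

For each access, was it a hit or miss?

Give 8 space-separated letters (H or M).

Answer: M M M M M H M M

Derivation:
Acc 1: bank1 row1 -> MISS (open row1); precharges=0
Acc 2: bank1 row4 -> MISS (open row4); precharges=1
Acc 3: bank1 row3 -> MISS (open row3); precharges=2
Acc 4: bank0 row2 -> MISS (open row2); precharges=2
Acc 5: bank0 row1 -> MISS (open row1); precharges=3
Acc 6: bank1 row3 -> HIT
Acc 7: bank0 row4 -> MISS (open row4); precharges=4
Acc 8: bank1 row0 -> MISS (open row0); precharges=5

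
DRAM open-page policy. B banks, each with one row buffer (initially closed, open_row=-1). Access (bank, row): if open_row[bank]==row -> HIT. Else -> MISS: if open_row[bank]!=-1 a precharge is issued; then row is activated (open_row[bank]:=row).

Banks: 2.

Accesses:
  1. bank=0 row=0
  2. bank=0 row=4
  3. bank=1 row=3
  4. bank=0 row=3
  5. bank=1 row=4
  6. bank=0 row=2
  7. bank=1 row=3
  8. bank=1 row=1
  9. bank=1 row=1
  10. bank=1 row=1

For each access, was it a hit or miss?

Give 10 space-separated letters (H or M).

Acc 1: bank0 row0 -> MISS (open row0); precharges=0
Acc 2: bank0 row4 -> MISS (open row4); precharges=1
Acc 3: bank1 row3 -> MISS (open row3); precharges=1
Acc 4: bank0 row3 -> MISS (open row3); precharges=2
Acc 5: bank1 row4 -> MISS (open row4); precharges=3
Acc 6: bank0 row2 -> MISS (open row2); precharges=4
Acc 7: bank1 row3 -> MISS (open row3); precharges=5
Acc 8: bank1 row1 -> MISS (open row1); precharges=6
Acc 9: bank1 row1 -> HIT
Acc 10: bank1 row1 -> HIT

Answer: M M M M M M M M H H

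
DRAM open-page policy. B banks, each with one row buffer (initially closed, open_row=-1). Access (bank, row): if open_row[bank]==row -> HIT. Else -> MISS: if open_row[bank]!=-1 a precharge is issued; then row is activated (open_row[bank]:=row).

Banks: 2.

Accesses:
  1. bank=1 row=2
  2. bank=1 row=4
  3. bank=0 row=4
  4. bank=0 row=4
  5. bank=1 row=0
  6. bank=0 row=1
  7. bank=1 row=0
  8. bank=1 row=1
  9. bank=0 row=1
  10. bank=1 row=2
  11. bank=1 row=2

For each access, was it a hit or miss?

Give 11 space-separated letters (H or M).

Answer: M M M H M M H M H M H

Derivation:
Acc 1: bank1 row2 -> MISS (open row2); precharges=0
Acc 2: bank1 row4 -> MISS (open row4); precharges=1
Acc 3: bank0 row4 -> MISS (open row4); precharges=1
Acc 4: bank0 row4 -> HIT
Acc 5: bank1 row0 -> MISS (open row0); precharges=2
Acc 6: bank0 row1 -> MISS (open row1); precharges=3
Acc 7: bank1 row0 -> HIT
Acc 8: bank1 row1 -> MISS (open row1); precharges=4
Acc 9: bank0 row1 -> HIT
Acc 10: bank1 row2 -> MISS (open row2); precharges=5
Acc 11: bank1 row2 -> HIT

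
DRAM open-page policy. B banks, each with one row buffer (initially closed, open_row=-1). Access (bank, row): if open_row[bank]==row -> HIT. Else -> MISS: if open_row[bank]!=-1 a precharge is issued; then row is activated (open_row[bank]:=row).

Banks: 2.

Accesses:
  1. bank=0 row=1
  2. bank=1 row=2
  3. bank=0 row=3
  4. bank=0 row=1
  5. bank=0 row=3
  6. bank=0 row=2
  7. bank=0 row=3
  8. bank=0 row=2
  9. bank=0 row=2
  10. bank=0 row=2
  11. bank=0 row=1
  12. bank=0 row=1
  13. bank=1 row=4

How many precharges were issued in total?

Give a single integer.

Acc 1: bank0 row1 -> MISS (open row1); precharges=0
Acc 2: bank1 row2 -> MISS (open row2); precharges=0
Acc 3: bank0 row3 -> MISS (open row3); precharges=1
Acc 4: bank0 row1 -> MISS (open row1); precharges=2
Acc 5: bank0 row3 -> MISS (open row3); precharges=3
Acc 6: bank0 row2 -> MISS (open row2); precharges=4
Acc 7: bank0 row3 -> MISS (open row3); precharges=5
Acc 8: bank0 row2 -> MISS (open row2); precharges=6
Acc 9: bank0 row2 -> HIT
Acc 10: bank0 row2 -> HIT
Acc 11: bank0 row1 -> MISS (open row1); precharges=7
Acc 12: bank0 row1 -> HIT
Acc 13: bank1 row4 -> MISS (open row4); precharges=8

Answer: 8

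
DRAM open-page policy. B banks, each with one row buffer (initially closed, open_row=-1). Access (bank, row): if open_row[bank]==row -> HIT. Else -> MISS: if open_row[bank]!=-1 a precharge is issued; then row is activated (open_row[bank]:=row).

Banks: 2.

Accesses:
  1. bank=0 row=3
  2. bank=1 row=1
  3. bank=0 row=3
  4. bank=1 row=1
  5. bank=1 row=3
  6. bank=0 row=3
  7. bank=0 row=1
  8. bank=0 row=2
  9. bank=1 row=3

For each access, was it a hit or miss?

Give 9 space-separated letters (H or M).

Acc 1: bank0 row3 -> MISS (open row3); precharges=0
Acc 2: bank1 row1 -> MISS (open row1); precharges=0
Acc 3: bank0 row3 -> HIT
Acc 4: bank1 row1 -> HIT
Acc 5: bank1 row3 -> MISS (open row3); precharges=1
Acc 6: bank0 row3 -> HIT
Acc 7: bank0 row1 -> MISS (open row1); precharges=2
Acc 8: bank0 row2 -> MISS (open row2); precharges=3
Acc 9: bank1 row3 -> HIT

Answer: M M H H M H M M H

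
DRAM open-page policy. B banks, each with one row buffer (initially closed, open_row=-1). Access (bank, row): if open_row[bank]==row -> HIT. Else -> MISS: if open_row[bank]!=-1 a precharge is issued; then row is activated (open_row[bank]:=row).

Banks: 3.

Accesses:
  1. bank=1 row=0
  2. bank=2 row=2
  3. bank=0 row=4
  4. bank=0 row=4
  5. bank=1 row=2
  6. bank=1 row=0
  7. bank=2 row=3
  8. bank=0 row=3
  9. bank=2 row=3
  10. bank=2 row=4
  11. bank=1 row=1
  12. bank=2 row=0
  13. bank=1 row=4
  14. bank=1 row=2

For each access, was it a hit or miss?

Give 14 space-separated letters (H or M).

Answer: M M M H M M M M H M M M M M

Derivation:
Acc 1: bank1 row0 -> MISS (open row0); precharges=0
Acc 2: bank2 row2 -> MISS (open row2); precharges=0
Acc 3: bank0 row4 -> MISS (open row4); precharges=0
Acc 4: bank0 row4 -> HIT
Acc 5: bank1 row2 -> MISS (open row2); precharges=1
Acc 6: bank1 row0 -> MISS (open row0); precharges=2
Acc 7: bank2 row3 -> MISS (open row3); precharges=3
Acc 8: bank0 row3 -> MISS (open row3); precharges=4
Acc 9: bank2 row3 -> HIT
Acc 10: bank2 row4 -> MISS (open row4); precharges=5
Acc 11: bank1 row1 -> MISS (open row1); precharges=6
Acc 12: bank2 row0 -> MISS (open row0); precharges=7
Acc 13: bank1 row4 -> MISS (open row4); precharges=8
Acc 14: bank1 row2 -> MISS (open row2); precharges=9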